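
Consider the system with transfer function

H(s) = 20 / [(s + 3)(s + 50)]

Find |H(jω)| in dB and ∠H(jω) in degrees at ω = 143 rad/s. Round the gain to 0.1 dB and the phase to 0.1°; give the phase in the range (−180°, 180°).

-60.7 dB, -159.5°

At s = jω = j143:
pole (s+3): 3 + j143 → |·| = √(3²+143²) = √20458 ≈ 143.03, ∠ = arctan(143/3) ≈ 88.80°
pole (s+50): 50 + j143 → |·| = √(50²+143²) = √22949 ≈ 151.49, ∠ = arctan(143/50) ≈ 70.73°
|H| = 20 / 21668 ≈ 0.00092302
Gain = 20 log₁₀(0.00092302) ≈ -60.70 dB
∠H = 0.00° − 159.53° = -159.53°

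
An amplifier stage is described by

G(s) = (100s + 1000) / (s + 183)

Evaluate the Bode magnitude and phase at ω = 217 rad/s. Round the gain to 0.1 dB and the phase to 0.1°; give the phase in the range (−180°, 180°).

37.7 dB, 37.5°

Substitute s = j217:
Numerator: 100(j217) + 1000 = 1000 + j21700
Denominator: (j217) + 183 = 183 + j217
|N| = √(1000² + 21700²) ≈ 21723, ∠N ≈ 87.36°
|D| = √(183² + 217²) ≈ 283.86, ∠D ≈ 49.86°
|G| = 21723 / 283.86 ≈ 76.527
Gain = 20 log₁₀(76.527) ≈ 37.68 dB
∠G = 87.36° − 49.86° = 37.50°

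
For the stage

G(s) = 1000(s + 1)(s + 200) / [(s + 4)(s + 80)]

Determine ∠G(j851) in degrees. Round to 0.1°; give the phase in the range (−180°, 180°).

-7.7°

At s = jω = j851:
zero (s+1): 1 + j851 → |·| = √(1²+851²) = √724202 ≈ 851, ∠ = arctan(851/1) ≈ 89.93°
zero (s+200): 200 + j851 → |·| = √(200²+851²) = √764201 ≈ 874.19, ∠ = arctan(851/200) ≈ 76.77°
pole (s+4): 4 + j851 → |·| = √(4²+851²) = √724217 ≈ 851.01, ∠ = arctan(851/4) ≈ 89.73°
pole (s+80): 80 + j851 → |·| = √(80²+851²) = √730601 ≈ 854.75, ∠ = arctan(851/80) ≈ 84.63°
∠G = 166.70° − 174.36° = -7.66°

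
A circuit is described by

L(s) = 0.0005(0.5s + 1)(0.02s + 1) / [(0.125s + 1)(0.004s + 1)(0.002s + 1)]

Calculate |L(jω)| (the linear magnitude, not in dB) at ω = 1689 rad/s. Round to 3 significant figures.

0.00281

At ω = 1689 rad/s:
zero (1 + j1689·0.5) = 1 + j844.5 → |·| ≈ 844.5, ∠ ≈ 89.93°
zero (1 + j1689·0.02) = 1 + j33.78 → |·| ≈ 33.795, ∠ ≈ 88.30°
pole (1 + j1689·0.125) = 1 + j211.125 → |·| ≈ 211.13, ∠ ≈ 89.73°
pole (1 + j1689·0.004) = 1 + j6.756 → |·| ≈ 6.8296, ∠ ≈ 81.58°
pole (1 + j1689·0.002) = 1 + j3.378 → |·| ≈ 3.5229, ∠ ≈ 73.51°
|L| = 0.0005 · 844.5 · 33.795 / (211.13 · 6.8296 · 3.5229) ≈ 0.0028092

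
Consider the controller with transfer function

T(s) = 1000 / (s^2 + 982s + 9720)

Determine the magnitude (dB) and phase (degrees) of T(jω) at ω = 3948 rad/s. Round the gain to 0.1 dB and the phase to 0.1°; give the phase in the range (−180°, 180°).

-84.1 dB, -166.0°

Substitute s = j3948:
Numerator: 1000 = 1000 + j0
Denominator: (j3948)^2 + 982(j3948) + 9720 = -15576984 + j3876936
|N| = √(1000² + 0²) ≈ 1000, ∠N ≈ 0.00°
|D| = √(15576984² + 3876936²) ≈ 1.6052e+07, ∠D ≈ 166.02°
|T| = 1000 / 1.6052e+07 ≈ 6.2298e-05
Gain = 20 log₁₀(6.2298e-05) ≈ -84.11 dB
∠T = 0.00° − 166.02° = -166.02°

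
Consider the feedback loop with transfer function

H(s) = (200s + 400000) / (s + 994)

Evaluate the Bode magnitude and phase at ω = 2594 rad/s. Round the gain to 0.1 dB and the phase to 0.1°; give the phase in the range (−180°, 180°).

Substitute s = j2594:
Numerator: 200(j2594) + 400000 = 400000 + j518800
Denominator: (j2594) + 994 = 994 + j2594
|N| = √(400000² + 518800²) ≈ 6.551e+05, ∠N ≈ 52.37°
|D| = √(994² + 2594²) ≈ 2777.9, ∠D ≈ 69.03°
|H| = 6.551e+05 / 2777.9 ≈ 235.83
Gain = 20 log₁₀(235.83) ≈ 47.45 dB
∠H = 52.37° − 69.03° = -16.66°

47.5 dB, -16.7°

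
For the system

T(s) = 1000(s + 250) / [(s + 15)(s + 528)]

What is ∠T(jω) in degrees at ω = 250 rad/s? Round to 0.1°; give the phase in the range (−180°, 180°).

At s = jω = j250:
zero (s+250): 250 + j250 → |·| = √(250²+250²) = √125000 ≈ 353.55, ∠ = arctan(250/250) ≈ 45.00°
pole (s+15): 15 + j250 → |·| = √(15²+250²) = √62725 ≈ 250.45, ∠ = arctan(250/15) ≈ 86.57°
pole (s+528): 528 + j250 → |·| = √(528²+250²) = √341284 ≈ 584.2, ∠ = arctan(250/528) ≈ 25.34°
∠T = 45.00° − 111.91° = -66.91°

-66.9°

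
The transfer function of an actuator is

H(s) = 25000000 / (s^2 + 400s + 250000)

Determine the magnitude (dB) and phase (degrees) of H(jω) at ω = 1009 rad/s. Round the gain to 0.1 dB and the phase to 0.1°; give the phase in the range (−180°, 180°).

29.2 dB, -152.3°

At s = jω = j1009:
quadratic: (j1009)² + 400·j1009 + 250000 = -768081 + j403600 → |·| ≈ 8.6766e+05, ∠ ≈ 152.28°
|H| = 25000000 / 8.6766e+05 ≈ 28.813
Gain = 20 log₁₀(28.813) ≈ 29.19 dB
∠H = 0.00° − 152.28° = -152.28°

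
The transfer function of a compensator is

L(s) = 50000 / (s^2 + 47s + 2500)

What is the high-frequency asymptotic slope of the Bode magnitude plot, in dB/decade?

Each pole contributes −20 dB/decade at high frequency; each zero contributes +20 dB/decade.
Net: 0 zero(s) − 2 pole(s) → -40 dB/decade.

-40 dB/decade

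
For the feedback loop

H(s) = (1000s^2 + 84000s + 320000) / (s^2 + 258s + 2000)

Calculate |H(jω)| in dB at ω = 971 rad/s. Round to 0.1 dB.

59.8 dB

Substitute s = j971:
Numerator: 1000(j971)^2 + 84000(j971) + 320000 = -942521000 + j81564000
Denominator: (j971)^2 + 258(j971) + 2000 = -940841 + j250518
|N| = √(942521000² + 81564000²) ≈ 9.4604e+08, ∠N ≈ 175.05°
|D| = √(940841² + 250518²) ≈ 9.7362e+05, ∠D ≈ 165.09°
|H| = 9.4604e+08 / 9.7362e+05 ≈ 971.67
Gain = 20 log₁₀(971.67) ≈ 59.75 dB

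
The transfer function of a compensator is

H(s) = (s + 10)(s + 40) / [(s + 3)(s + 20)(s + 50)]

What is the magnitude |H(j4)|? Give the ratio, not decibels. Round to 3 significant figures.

0.0846

At s = jω = j4:
zero (s+10): 10 + j4 → |·| = √(10²+4²) = √116 ≈ 10.77, ∠ = arctan(4/10) ≈ 21.80°
zero (s+40): 40 + j4 → |·| = √(40²+4²) = √1616 ≈ 40.2, ∠ = arctan(4/40) ≈ 5.71°
pole (s+3): 3 + j4 → |·| = √(3²+4²) = √25 ≈ 5, ∠ = arctan(4/3) ≈ 53.13°
pole (s+20): 20 + j4 → |·| = √(20²+4²) = √416 ≈ 20.396, ∠ = arctan(4/20) ≈ 11.31°
pole (s+50): 50 + j4 → |·| = √(50²+4²) = √2516 ≈ 50.16, ∠ = arctan(4/50) ≈ 4.57°
|H| = 1 · 432.95 / 5115.3 ≈ 0.084638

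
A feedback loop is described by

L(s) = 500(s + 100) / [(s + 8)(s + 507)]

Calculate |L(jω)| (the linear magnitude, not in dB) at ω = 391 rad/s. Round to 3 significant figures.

At s = jω = j391:
zero (s+100): 100 + j391 → |·| = √(100²+391²) = √162881 ≈ 403.59, ∠ = arctan(391/100) ≈ 75.65°
pole (s+8): 8 + j391 → |·| = √(8²+391²) = √152945 ≈ 391.08, ∠ = arctan(391/8) ≈ 88.83°
pole (s+507): 507 + j391 → |·| = √(507²+391²) = √409930 ≈ 640.26, ∠ = arctan(391/507) ≈ 37.64°
|L| = 500 · 403.59 / 2.5039e+05 ≈ 0.80592

0.806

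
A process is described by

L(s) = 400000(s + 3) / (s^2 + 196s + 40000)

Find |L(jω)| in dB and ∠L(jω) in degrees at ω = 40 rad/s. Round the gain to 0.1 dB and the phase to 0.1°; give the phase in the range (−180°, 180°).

At s = jω = j40:
zero (s+3): 3 + j40 → |·| = √(3²+40²) = √1609 ≈ 40.112, ∠ = arctan(40/3) ≈ 85.71°
quadratic: (j40)² + 196·j40 + 40000 = 38400 + j7840 → |·| ≈ 39192, ∠ ≈ 11.54°
|L| = 400000 · 40.112 / 39192 ≈ 409.39
Gain = 20 log₁₀(409.39) ≈ 52.24 dB
∠L = 85.71° − 11.54° = 74.17°

52.2 dB, 74.2°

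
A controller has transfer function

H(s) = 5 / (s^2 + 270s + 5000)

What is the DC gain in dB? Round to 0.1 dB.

-60.0 dB

H(0) = 5 / 5000 = 0.001
20 log₁₀(0.001) ≈ -60.00 dB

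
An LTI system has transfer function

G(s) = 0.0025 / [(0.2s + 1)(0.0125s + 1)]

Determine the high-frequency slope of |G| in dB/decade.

Each pole contributes −20 dB/decade at high frequency; each zero contributes +20 dB/decade.
Net: 0 zero(s) − 2 pole(s) → -40 dB/decade.

-40 dB/decade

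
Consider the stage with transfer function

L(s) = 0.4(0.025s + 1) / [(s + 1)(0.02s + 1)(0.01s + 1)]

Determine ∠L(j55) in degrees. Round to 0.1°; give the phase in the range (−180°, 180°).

At ω = 55 rad/s:
zero (1 + j55·0.025) = 1 + j1.375 → |·| ≈ 1.7002, ∠ ≈ 53.97°
pole (1 + j55·1) = 1 + j55 → |·| ≈ 55.009, ∠ ≈ 88.96°
pole (1 + j55·0.02) = 1 + j1.1 → |·| ≈ 1.4866, ∠ ≈ 47.73°
pole (1 + j55·0.01) = 1 + j0.55 → |·| ≈ 1.1413, ∠ ≈ 28.81°
∠L = (53.97°) − (88.96° + 47.73° + 28.81°) = -111.53°

-111.5°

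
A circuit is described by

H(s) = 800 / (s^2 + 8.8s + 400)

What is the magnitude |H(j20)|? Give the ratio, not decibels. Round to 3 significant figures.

At s = jω = j20:
quadratic: (j20)² + 8.8·j20 + 400 = 0 + j176 → |·| ≈ 176, ∠ ≈ 90.00°
|H| = 800 / 176 ≈ 4.5455

4.55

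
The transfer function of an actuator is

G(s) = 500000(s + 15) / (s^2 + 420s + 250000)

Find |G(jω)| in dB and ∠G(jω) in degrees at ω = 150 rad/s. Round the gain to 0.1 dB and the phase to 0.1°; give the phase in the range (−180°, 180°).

At s = jω = j150:
zero (s+15): 15 + j150 → |·| = √(15²+150²) = √22725 ≈ 150.75, ∠ = arctan(150/15) ≈ 84.29°
quadratic: (j150)² + 420·j150 + 250000 = 227500 + j63000 → |·| ≈ 2.3606e+05, ∠ ≈ 15.48°
|G| = 500000 · 150.75 / 2.3606e+05 ≈ 319.3
Gain = 20 log₁₀(319.3) ≈ 50.08 dB
∠G = 84.29° − 15.48° = 68.81°

50.1 dB, 68.8°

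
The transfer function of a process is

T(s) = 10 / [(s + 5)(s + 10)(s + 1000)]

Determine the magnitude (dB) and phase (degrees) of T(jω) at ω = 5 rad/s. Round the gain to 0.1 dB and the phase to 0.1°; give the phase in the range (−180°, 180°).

At s = jω = j5:
pole (s+5): 5 + j5 → |·| = √(5²+5²) = √50 ≈ 7.0711, ∠ = arctan(5/5) ≈ 45.00°
pole (s+10): 10 + j5 → |·| = √(10²+5²) = √125 ≈ 11.18, ∠ = arctan(5/10) ≈ 26.57°
pole (s+1000): 1000 + j5 → |·| = √(1000²+5²) = √1000025 ≈ 1000, ∠ = arctan(5/1000) ≈ 0.29°
|T| = 10 / 79055 ≈ 0.00012649
Gain = 20 log₁₀(0.00012649) ≈ -77.96 dB
∠T = 0.00° − 71.86° = -71.86°

-78.0 dB, -71.9°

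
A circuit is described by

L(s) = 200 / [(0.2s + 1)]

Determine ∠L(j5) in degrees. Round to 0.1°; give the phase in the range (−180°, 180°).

At ω = 5 rad/s:
pole (1 + j5·0.2) = 1 + j1 → |·| ≈ 1.4142, ∠ ≈ 45.00°
∠L = (0°) − (45.00°) = -45.00°

-45.0°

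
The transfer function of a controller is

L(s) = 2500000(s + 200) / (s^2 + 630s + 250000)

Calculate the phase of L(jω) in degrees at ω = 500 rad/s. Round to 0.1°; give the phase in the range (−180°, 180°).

At s = jω = j500:
zero (s+200): 200 + j500 → |·| = √(200²+500²) = √290000 ≈ 538.52, ∠ = arctan(500/200) ≈ 68.20°
quadratic: (j500)² + 630·j500 + 250000 = 0 + j315000 → |·| ≈ 3.15e+05, ∠ ≈ 90.00°
∠L = 68.20° − 90.00° = -21.80°

-21.8°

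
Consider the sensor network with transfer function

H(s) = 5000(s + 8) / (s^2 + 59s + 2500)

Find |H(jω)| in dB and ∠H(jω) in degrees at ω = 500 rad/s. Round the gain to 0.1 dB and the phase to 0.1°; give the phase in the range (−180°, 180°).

At s = jω = j500:
zero (s+8): 8 + j500 → |·| = √(8²+500²) = √250064 ≈ 500.06, ∠ = arctan(500/8) ≈ 89.08°
quadratic: (j500)² + 59·j500 + 2500 = -247500 + j29500 → |·| ≈ 2.4925e+05, ∠ ≈ 173.20°
|H| = 5000 · 500.06 / 2.4925e+05 ≈ 10.031
Gain = 20 log₁₀(10.031) ≈ 20.03 dB
∠H = 89.08° − 173.20° = -84.12°

20.0 dB, -84.1°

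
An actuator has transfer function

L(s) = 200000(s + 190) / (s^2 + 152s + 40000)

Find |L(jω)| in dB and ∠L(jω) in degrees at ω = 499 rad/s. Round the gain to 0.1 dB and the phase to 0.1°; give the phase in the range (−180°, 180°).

At s = jω = j499:
zero (s+190): 190 + j499 → |·| = √(190²+499²) = √285101 ≈ 533.95, ∠ = arctan(499/190) ≈ 69.16°
quadratic: (j499)² + 152·j499 + 40000 = -209001 + j75848 → |·| ≈ 2.2234e+05, ∠ ≈ 160.05°
|L| = 200000 · 533.95 / 2.2234e+05 ≈ 480.3
Gain = 20 log₁₀(480.3) ≈ 53.63 dB
∠L = 69.16° − 160.05° = -90.89°

53.6 dB, -90.9°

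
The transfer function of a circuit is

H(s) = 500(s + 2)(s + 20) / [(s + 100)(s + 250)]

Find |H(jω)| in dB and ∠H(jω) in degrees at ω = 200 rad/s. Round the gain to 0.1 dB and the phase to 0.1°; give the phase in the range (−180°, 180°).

At s = jω = j200:
zero (s+2): 2 + j200 → |·| = √(2²+200²) = √40004 ≈ 200.01, ∠ = arctan(200/2) ≈ 89.43°
zero (s+20): 20 + j200 → |·| = √(20²+200²) = √40400 ≈ 201, ∠ = arctan(200/20) ≈ 84.29°
pole (s+100): 100 + j200 → |·| = √(100²+200²) = √50000 ≈ 223.61, ∠ = arctan(200/100) ≈ 63.43°
pole (s+250): 250 + j200 → |·| = √(250²+200²) = √102500 ≈ 320.16, ∠ = arctan(200/250) ≈ 38.66°
|H| = 500 · 40202 / 71591 ≈ 280.78
Gain = 20 log₁₀(280.78) ≈ 48.97 dB
∠H = 173.72° − 102.09° = 71.63°

49.0 dB, 71.6°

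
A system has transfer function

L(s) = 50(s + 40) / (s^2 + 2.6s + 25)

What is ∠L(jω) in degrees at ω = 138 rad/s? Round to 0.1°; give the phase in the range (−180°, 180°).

-105.1°

At s = jω = j138:
zero (s+40): 40 + j138 → |·| = √(40²+138²) = √20644 ≈ 143.68, ∠ = arctan(138/40) ≈ 73.84°
quadratic: (j138)² + 2.6·j138 + 25 = -19019 + j358.8 → |·| ≈ 19022, ∠ ≈ 178.92°
∠L = 73.84° − 178.92° = -105.08°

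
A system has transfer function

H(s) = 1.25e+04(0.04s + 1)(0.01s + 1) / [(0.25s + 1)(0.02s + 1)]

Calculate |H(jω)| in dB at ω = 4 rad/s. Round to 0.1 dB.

79.0 dB

At ω = 4 rad/s:
zero (1 + j4·0.04) = 1 + j0.16 → |·| ≈ 1.0127, ∠ ≈ 9.09°
zero (1 + j4·0.01) = 1 + j0.04 → |·| ≈ 1.0008, ∠ ≈ 2.29°
pole (1 + j4·0.25) = 1 + j1 → |·| ≈ 1.4142, ∠ ≈ 45.00°
pole (1 + j4·0.02) = 1 + j0.08 → |·| ≈ 1.0032, ∠ ≈ 4.57°
|H| = 1.25e+04 · 1.0127 · 1.0008 / (1.4142 · 1.0032) ≈ 8929.8
Gain = 20 log₁₀(8929.8) ≈ 79.02 dB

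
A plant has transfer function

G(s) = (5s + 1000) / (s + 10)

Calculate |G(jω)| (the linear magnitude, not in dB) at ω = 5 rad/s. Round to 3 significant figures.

Substitute s = j5:
Numerator: 5(j5) + 1000 = 1000 + j25
Denominator: (j5) + 10 = 10 + j5
|N| = √(1000² + 25²) ≈ 1000.3, ∠N ≈ 1.43°
|D| = √(10² + 5²) ≈ 11.18, ∠D ≈ 26.57°
|G| = 1000.3 / 11.18 ≈ 89.472

89.5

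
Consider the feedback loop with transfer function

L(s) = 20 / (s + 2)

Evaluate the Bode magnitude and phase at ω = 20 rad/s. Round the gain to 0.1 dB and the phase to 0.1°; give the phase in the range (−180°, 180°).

-0.0 dB, -84.3°

Substitute s = j20:
Numerator: 20 = 20 + j0
Denominator: (j20) + 2 = 2 + j20
|N| = √(20² + 0²) ≈ 20, ∠N ≈ 0.00°
|D| = √(2² + 20²) ≈ 20.1, ∠D ≈ 84.29°
|L| = 20 / 20.1 ≈ 0.99502
Gain = 20 log₁₀(0.99502) ≈ -0.04 dB
∠L = 0.00° − 84.29° = -84.29°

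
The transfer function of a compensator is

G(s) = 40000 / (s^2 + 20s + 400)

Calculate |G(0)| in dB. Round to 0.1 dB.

G(0) = 40000 / 400 = 100
20 log₁₀(100) ≈ 40.00 dB

40.0 dB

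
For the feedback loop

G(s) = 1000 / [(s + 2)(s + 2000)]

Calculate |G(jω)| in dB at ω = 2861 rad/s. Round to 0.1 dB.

-80.0 dB

At s = jω = j2861:
pole (s+2): 2 + j2861 → |·| = √(2²+2861²) = √8185325 ≈ 2861, ∠ = arctan(2861/2) ≈ 89.96°
pole (s+2000): 2000 + j2861 → |·| = √(2000²+2861²) = √12185321 ≈ 3490.7, ∠ = arctan(2861/2000) ≈ 55.04°
|G| = 1000 / 9.9869e+06 ≈ 0.00010013
Gain = 20 log₁₀(0.00010013) ≈ -79.99 dB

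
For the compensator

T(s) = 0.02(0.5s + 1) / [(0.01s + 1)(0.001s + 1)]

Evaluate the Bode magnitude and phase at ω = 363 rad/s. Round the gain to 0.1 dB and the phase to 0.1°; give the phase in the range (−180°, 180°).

-0.9 dB, -4.9°

At ω = 363 rad/s:
zero (1 + j363·0.5) = 1 + j181.5 → |·| ≈ 181.5, ∠ ≈ 89.68°
pole (1 + j363·0.01) = 1 + j3.63 → |·| ≈ 3.7652, ∠ ≈ 74.60°
pole (1 + j363·0.001) = 1 + j0.363 → |·| ≈ 1.0638, ∠ ≈ 19.95°
|T| = 0.02 · 181.5 / (3.7652 · 1.0638) ≈ 0.90627
Gain = 20 log₁₀(0.90627) ≈ -0.85 dB
∠T = (89.68°) − (74.60° + 19.95°) = -4.87°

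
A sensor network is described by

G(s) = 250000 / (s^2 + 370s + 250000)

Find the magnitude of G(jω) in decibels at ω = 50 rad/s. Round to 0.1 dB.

0.1 dB

At s = jω = j50:
quadratic: (j50)² + 370·j50 + 250000 = 247500 + j18500 → |·| ≈ 2.4819e+05, ∠ ≈ 4.27°
|G| = 250000 / 2.4819e+05 ≈ 1.0073
Gain = 20 log₁₀(1.0073) ≈ 0.06 dB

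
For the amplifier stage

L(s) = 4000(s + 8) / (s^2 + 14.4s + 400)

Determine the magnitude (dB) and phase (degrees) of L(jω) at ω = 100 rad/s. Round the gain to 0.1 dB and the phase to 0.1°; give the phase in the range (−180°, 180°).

32.3 dB, -86.0°

At s = jω = j100:
zero (s+8): 8 + j100 → |·| = √(8²+100²) = √10064 ≈ 100.32, ∠ = arctan(100/8) ≈ 85.43°
quadratic: (j100)² + 14.4·j100 + 400 = -9600 + j1440 → |·| ≈ 9707.4, ∠ ≈ 171.47°
|L| = 4000 · 100.32 / 9707.4 ≈ 41.338
Gain = 20 log₁₀(41.338) ≈ 32.33 dB
∠L = 85.43° − 171.47° = -86.04°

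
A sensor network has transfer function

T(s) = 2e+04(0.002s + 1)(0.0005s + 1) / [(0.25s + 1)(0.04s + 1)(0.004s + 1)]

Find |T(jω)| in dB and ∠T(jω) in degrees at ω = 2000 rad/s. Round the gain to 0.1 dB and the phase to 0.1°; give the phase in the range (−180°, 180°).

At ω = 2000 rad/s:
zero (1 + j2000·0.002) = 1 + j4 → |·| ≈ 4.1231, ∠ ≈ 75.96°
zero (1 + j2000·0.0005) = 1 + j1 → |·| ≈ 1.4142, ∠ ≈ 45.00°
pole (1 + j2000·0.25) = 1 + j500 → |·| ≈ 500, ∠ ≈ 89.89°
pole (1 + j2000·0.04) = 1 + j80 → |·| ≈ 80.006, ∠ ≈ 89.28°
pole (1 + j2000·0.004) = 1 + j8 → |·| ≈ 8.0623, ∠ ≈ 82.87°
|T| = 2e+04 · 4.1231 · 1.4142 / (500 · 80.006 · 8.0623) ≈ 0.36159
Gain = 20 log₁₀(0.36159) ≈ -8.84 dB
∠T = (75.96° + 45.00°) − (89.89° + 89.28° + 82.87°) = -141.08°

-8.8 dB, -141.1°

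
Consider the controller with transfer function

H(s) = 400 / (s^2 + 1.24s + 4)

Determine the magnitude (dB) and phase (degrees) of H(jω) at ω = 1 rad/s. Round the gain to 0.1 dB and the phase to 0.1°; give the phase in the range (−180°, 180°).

At s = jω = j1:
quadratic: (j1)² + 1.24·j1 + 4 = 3 + j1.24 → |·| ≈ 3.2462, ∠ ≈ 22.46°
|H| = 400 / 3.2462 ≈ 123.22
Gain = 20 log₁₀(123.22) ≈ 41.81 dB
∠H = 0.00° − 22.46° = -22.46°

41.8 dB, -22.5°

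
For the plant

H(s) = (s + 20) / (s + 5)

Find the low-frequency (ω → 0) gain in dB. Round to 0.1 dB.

12.0 dB

H(0) = 20 / 5 = 4
20 log₁₀(4) ≈ 12.04 dB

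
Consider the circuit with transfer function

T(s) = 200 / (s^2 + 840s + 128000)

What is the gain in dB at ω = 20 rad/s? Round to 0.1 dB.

Substitute s = j20:
Numerator: 200 = 200 + j0
Denominator: (j20)^2 + 840(j20) + 128000 = 127600 + j16800
|N| = √(200² + 0²) ≈ 200, ∠N ≈ 0.00°
|D| = √(127600² + 16800²) ≈ 1.287e+05, ∠D ≈ 7.50°
|T| = 200 / 1.287e+05 ≈ 0.001554
Gain = 20 log₁₀(0.001554) ≈ -56.17 dB

-56.2 dB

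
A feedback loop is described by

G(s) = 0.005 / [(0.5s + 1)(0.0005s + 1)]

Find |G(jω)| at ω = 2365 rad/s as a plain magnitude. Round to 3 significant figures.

2.73e-06

At ω = 2365 rad/s:
pole (1 + j2365·0.5) = 1 + j1182.5 → |·| ≈ 1182.5, ∠ ≈ 89.95°
pole (1 + j2365·0.0005) = 1 + j1.1825 → |·| ≈ 1.5486, ∠ ≈ 49.78°
|G| = 0.005 · 1 / (1182.5 · 1.5486) ≈ 2.7304e-06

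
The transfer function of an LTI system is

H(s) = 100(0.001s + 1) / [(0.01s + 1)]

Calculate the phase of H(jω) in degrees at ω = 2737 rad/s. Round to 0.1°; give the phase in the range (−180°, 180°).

At ω = 2737 rad/s:
zero (1 + j2737·0.001) = 1 + j2.737 → |·| ≈ 2.914, ∠ ≈ 69.93°
pole (1 + j2737·0.01) = 1 + j27.37 → |·| ≈ 27.388, ∠ ≈ 87.91°
∠H = (69.93°) − (87.91°) = -17.98°

-18.0°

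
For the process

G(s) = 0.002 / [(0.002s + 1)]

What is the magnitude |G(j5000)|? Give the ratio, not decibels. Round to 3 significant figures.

At ω = 5000 rad/s:
pole (1 + j5000·0.002) = 1 + j10 → |·| ≈ 10.05, ∠ ≈ 84.29°
|G| = 0.002 · 1 / (10.05) ≈ 0.000199

0.000199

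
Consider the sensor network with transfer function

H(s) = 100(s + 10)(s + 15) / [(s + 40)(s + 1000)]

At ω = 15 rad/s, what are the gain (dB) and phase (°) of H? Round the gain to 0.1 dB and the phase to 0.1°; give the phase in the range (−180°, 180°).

-1.0 dB, 79.9°

At s = jω = j15:
zero (s+10): 10 + j15 → |·| = √(10²+15²) = √325 ≈ 18.028, ∠ = arctan(15/10) ≈ 56.31°
zero (s+15): 15 + j15 → |·| = √(15²+15²) = √450 ≈ 21.213, ∠ = arctan(15/15) ≈ 45.00°
pole (s+40): 40 + j15 → |·| = √(40²+15²) = √1825 ≈ 42.72, ∠ = arctan(15/40) ≈ 20.56°
pole (s+1000): 1000 + j15 → |·| = √(1000²+15²) = √1000225 ≈ 1000.1, ∠ = arctan(15/1000) ≈ 0.86°
|H| = 100 · 382.43 / 42724 ≈ 0.89512
Gain = 20 log₁₀(0.89512) ≈ -0.96 dB
∠H = 101.31° − 21.42° = 79.89°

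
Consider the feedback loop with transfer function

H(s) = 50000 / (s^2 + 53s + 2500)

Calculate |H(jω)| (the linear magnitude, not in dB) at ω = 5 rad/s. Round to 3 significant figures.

At s = jω = j5:
quadratic: (j5)² + 53·j5 + 2500 = 2475 + j265 → |·| ≈ 2489.1, ∠ ≈ 6.11°
|H| = 50000 / 2489.1 ≈ 20.088

20.1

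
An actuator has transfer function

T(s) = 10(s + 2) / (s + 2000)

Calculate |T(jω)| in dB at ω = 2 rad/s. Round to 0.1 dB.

At s = jω = j2:
zero (s+2): 2 + j2 → |·| = √(2²+2²) = √8 ≈ 2.8284, ∠ = arctan(2/2) ≈ 45.00°
pole (s+2000): 2000 + j2 → |·| = √(2000²+2²) = √4000004 ≈ 2000, ∠ = arctan(2/2000) ≈ 0.06°
|T| = 10 · 2.8284 / 2000 ≈ 0.014142
Gain = 20 log₁₀(0.014142) ≈ -36.99 dB

-37.0 dB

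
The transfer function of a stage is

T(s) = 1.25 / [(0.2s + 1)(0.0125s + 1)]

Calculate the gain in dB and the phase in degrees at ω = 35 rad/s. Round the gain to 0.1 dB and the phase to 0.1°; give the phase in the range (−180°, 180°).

At ω = 35 rad/s:
pole (1 + j35·0.2) = 1 + j7 → |·| ≈ 7.0711, ∠ ≈ 81.87°
pole (1 + j35·0.0125) = 1 + j0.4375 → |·| ≈ 1.0915, ∠ ≈ 23.63°
|T| = 1.25 · 1 / (7.0711 · 1.0915) ≈ 0.16196
Gain = 20 log₁₀(0.16196) ≈ -15.81 dB
∠T = (0°) − (81.87° + 23.63°) = -105.50°

-15.8 dB, -105.5°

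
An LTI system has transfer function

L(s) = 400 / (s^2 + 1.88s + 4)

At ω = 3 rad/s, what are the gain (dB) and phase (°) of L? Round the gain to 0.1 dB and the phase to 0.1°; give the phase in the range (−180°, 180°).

At s = jω = j3:
quadratic: (j3)² + 1.88·j3 + 4 = -5 + j5.64 → |·| ≈ 7.5372, ∠ ≈ 131.56°
|L| = 400 / 7.5372 ≈ 53.07
Gain = 20 log₁₀(53.07) ≈ 34.50 dB
∠L = 0.00° − 131.56° = -131.56°

34.5 dB, -131.6°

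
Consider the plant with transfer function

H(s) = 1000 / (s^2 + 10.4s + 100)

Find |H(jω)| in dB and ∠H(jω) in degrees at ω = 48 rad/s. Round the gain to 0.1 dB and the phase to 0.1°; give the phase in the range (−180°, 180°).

At s = jω = j48:
quadratic: (j48)² + 10.4·j48 + 100 = -2204 + j499.2 → |·| ≈ 2259.8, ∠ ≈ 167.24°
|H| = 1000 / 2259.8 ≈ 0.44252
Gain = 20 log₁₀(0.44252) ≈ -7.08 dB
∠H = 0.00° − 167.24° = -167.24°

-7.1 dB, -167.2°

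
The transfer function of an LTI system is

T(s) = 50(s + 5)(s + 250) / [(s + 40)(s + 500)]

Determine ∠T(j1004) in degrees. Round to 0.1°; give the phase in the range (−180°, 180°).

At s = jω = j1004:
zero (s+5): 5 + j1004 → |·| = √(5²+1004²) = √1008041 ≈ 1004, ∠ = arctan(1004/5) ≈ 89.71°
zero (s+250): 250 + j1004 → |·| = √(250²+1004²) = √1070516 ≈ 1034.7, ∠ = arctan(1004/250) ≈ 76.02°
pole (s+40): 40 + j1004 → |·| = √(40²+1004²) = √1009616 ≈ 1004.8, ∠ = arctan(1004/40) ≈ 87.72°
pole (s+500): 500 + j1004 → |·| = √(500²+1004²) = √1258016 ≈ 1121.6, ∠ = arctan(1004/500) ≈ 63.53°
∠T = 165.73° − 151.25° = 14.48°

14.5°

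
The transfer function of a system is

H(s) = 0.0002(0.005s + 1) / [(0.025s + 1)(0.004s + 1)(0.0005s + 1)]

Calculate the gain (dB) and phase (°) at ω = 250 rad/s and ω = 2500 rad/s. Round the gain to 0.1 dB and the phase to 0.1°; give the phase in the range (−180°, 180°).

At ω = 250 rad/s:
zero (1 + j250·0.005) = 1 + j1.25 → |·| ≈ 1.6008, ∠ ≈ 51.34°
pole (1 + j250·0.025) = 1 + j6.25 → |·| ≈ 6.3295, ∠ ≈ 80.91°
pole (1 + j250·0.004) = 1 + j1 → |·| ≈ 1.4142, ∠ ≈ 45.00°
pole (1 + j250·0.0005) = 1 + j0.125 → |·| ≈ 1.0078, ∠ ≈ 7.13°
|H| = 0.0002 · 1.6008 / (6.3295 · 1.4142 · 1.0078) ≈ 3.5491e-05
Gain = 20 log₁₀(3.5491e-05) ≈ -89.00 dB
∠H = (51.34°) − (80.91° + 45.00° + 7.13°) = -81.70°

At ω = 2500 rad/s:
zero (1 + j2500·0.005) = 1 + j12.5 → |·| ≈ 12.54, ∠ ≈ 85.43°
pole (1 + j2500·0.025) = 1 + j62.5 → |·| ≈ 62.508, ∠ ≈ 89.08°
pole (1 + j2500·0.004) = 1 + j10 → |·| ≈ 10.05, ∠ ≈ 84.29°
pole (1 + j2500·0.0005) = 1 + j1.25 → |·| ≈ 1.6008, ∠ ≈ 51.34°
|H| = 0.0002 · 12.54 / (62.508 · 10.05 · 1.6008) ≈ 2.494e-06
Gain = 20 log₁₀(2.494e-06) ≈ -112.06 dB
∠H = (85.43°) − (89.08° + 84.29° + 51.34°) = -139.28°

ω = 250: -89.0 dB, -81.7°; ω = 2500: -112.1 dB, -139.3°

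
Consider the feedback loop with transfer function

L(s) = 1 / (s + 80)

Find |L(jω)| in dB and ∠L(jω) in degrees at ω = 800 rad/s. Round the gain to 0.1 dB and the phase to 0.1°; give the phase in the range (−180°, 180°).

At s = jω = j800:
pole (s+80): 80 + j800 → |·| = √(80²+800²) = √646400 ≈ 803.99, ∠ = arctan(800/80) ≈ 84.29°
|L| = 1 / 803.99 ≈ 0.0012438
Gain = 20 log₁₀(0.0012438) ≈ -58.10 dB
∠L = 0.00° − 84.29° = -84.29°

-58.1 dB, -84.3°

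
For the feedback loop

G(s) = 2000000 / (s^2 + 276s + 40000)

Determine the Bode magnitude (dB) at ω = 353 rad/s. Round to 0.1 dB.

23.8 dB

At s = jω = j353:
quadratic: (j353)² + 276·j353 + 40000 = -84609 + j97428 → |·| ≈ 1.2904e+05, ∠ ≈ 130.97°
|G| = 2000000 / 1.2904e+05 ≈ 15.499
Gain = 20 log₁₀(15.499) ≈ 23.81 dB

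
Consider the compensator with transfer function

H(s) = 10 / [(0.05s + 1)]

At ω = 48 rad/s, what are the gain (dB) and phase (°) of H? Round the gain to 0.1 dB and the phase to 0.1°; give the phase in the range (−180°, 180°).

At ω = 48 rad/s:
pole (1 + j48·0.05) = 1 + j2.4 → |·| ≈ 2.6, ∠ ≈ 67.38°
|H| = 10 · 1 / (2.6) ≈ 3.8462
Gain = 20 log₁₀(3.8462) ≈ 11.70 dB
∠H = (0°) − (67.38°) = -67.38°

11.7 dB, -67.4°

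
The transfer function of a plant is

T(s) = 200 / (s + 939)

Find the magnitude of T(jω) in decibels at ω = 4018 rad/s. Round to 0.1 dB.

-26.3 dB

Substitute s = j4018:
Numerator: 200 = 200 + j0
Denominator: (j4018) + 939 = 939 + j4018
|N| = √(200² + 0²) ≈ 200, ∠N ≈ 0.00°
|D| = √(939² + 4018²) ≈ 4126.3, ∠D ≈ 76.85°
|T| = 200 / 4126.3 ≈ 0.04847
Gain = 20 log₁₀(0.04847) ≈ -26.29 dB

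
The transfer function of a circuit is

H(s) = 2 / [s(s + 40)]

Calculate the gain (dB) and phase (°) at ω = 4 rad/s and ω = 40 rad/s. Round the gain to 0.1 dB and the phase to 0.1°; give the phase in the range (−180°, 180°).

ω = 4: -38.1 dB, -95.7°; ω = 40: -61.1 dB, -135.0°

At s = jω = j4:
pole (s+40): 40 + j4 → |·| = √(40²+4²) = √1616 ≈ 40.2, ∠ = arctan(4/40) ≈ 5.71°
pole at origin: |s| = 4, ∠ = 90.00° (in denominator)
|H| = 2 / 160.8 ≈ 0.012438
Gain = 20 log₁₀(0.012438) ≈ -38.10 dB
∠H = 0.00° − 95.71° = -95.71°

At s = jω = j40:
pole (s+40): 40 + j40 → |·| = √(40²+40²) = √3200 ≈ 56.569, ∠ = arctan(40/40) ≈ 45.00°
pole at origin: |s| = 40, ∠ = 90.00° (in denominator)
|H| = 2 / 2262.8 ≈ 0.00088386
Gain = 20 log₁₀(0.00088386) ≈ -61.07 dB
∠H = 0.00° − 135.00° = -135.00°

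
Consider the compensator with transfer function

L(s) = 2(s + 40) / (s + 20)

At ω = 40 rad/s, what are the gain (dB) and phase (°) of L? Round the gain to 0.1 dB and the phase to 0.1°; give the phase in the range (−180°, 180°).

At s = jω = j40:
zero (s+40): 40 + j40 → |·| = √(40²+40²) = √3200 ≈ 56.569, ∠ = arctan(40/40) ≈ 45.00°
pole (s+20): 20 + j40 → |·| = √(20²+40²) = √2000 ≈ 44.721, ∠ = arctan(40/20) ≈ 63.43°
|L| = 2 · 56.569 / 44.721 ≈ 2.5299
Gain = 20 log₁₀(2.5299) ≈ 8.06 dB
∠L = 45.00° − 63.43° = -18.43°

8.1 dB, -18.4°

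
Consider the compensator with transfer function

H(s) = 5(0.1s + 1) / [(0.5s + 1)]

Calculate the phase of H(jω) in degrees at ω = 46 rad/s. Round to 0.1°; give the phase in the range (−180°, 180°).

-9.8°

At ω = 46 rad/s:
zero (1 + j46·0.1) = 1 + j4.6 → |·| ≈ 4.7074, ∠ ≈ 77.74°
pole (1 + j46·0.5) = 1 + j23 → |·| ≈ 23.022, ∠ ≈ 87.51°
∠H = (77.74°) − (87.51°) = -9.77°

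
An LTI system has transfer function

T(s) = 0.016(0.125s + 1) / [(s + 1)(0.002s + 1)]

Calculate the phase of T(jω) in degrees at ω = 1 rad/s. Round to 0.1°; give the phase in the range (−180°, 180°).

At ω = 1 rad/s:
zero (1 + j1·0.125) = 1 + j0.125 → |·| ≈ 1.0078, ∠ ≈ 7.13°
pole (1 + j1·1) = 1 + j1 → |·| ≈ 1.4142, ∠ ≈ 45.00°
pole (1 + j1·0.002) = 1 + j0.002 → |·| ≈ 1, ∠ ≈ 0.11°
∠T = (7.13°) − (45.00° + 0.11°) = -37.98°

-38.0°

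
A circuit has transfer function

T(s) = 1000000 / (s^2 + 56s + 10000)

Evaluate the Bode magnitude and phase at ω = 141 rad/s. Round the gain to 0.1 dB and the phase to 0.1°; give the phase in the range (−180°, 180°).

38.0 dB, -141.4°

At s = jω = j141:
quadratic: (j141)² + 56·j141 + 10000 = -9881 + j7896 → |·| ≈ 12648, ∠ ≈ 141.37°
|T| = 1000000 / 12648 ≈ 79.064
Gain = 20 log₁₀(79.064) ≈ 37.96 dB
∠T = 0.00° − 141.37° = -141.37°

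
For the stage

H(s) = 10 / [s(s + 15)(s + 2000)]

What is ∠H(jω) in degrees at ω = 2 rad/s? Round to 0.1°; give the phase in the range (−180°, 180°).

At s = jω = j2:
pole (s+15): 15 + j2 → |·| = √(15²+2²) = √229 ≈ 15.133, ∠ = arctan(2/15) ≈ 7.59°
pole (s+2000): 2000 + j2 → |·| = √(2000²+2²) = √4000004 ≈ 2000, ∠ = arctan(2/2000) ≈ 0.06°
pole at origin: |s| = 2, ∠ = 90.00° (in denominator)
∠H = 0.00° − 97.65° = -97.65°

-97.7°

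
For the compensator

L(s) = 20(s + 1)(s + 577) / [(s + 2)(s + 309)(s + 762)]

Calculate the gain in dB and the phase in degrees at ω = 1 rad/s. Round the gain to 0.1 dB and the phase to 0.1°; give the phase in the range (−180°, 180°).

At s = jω = j1:
zero (s+1): 1 + j1 → |·| = √(1²+1²) = √2 ≈ 1.4142, ∠ = arctan(1/1) ≈ 45.00°
zero (s+577): 577 + j1 → |·| = √(577²+1²) = √332930 ≈ 577, ∠ = arctan(1/577) ≈ 0.10°
pole (s+2): 2 + j1 → |·| = √(2²+1²) = √5 ≈ 2.2361, ∠ = arctan(1/2) ≈ 26.57°
pole (s+309): 309 + j1 → |·| = √(309²+1²) = √95482 ≈ 309, ∠ = arctan(1/309) ≈ 0.19°
pole (s+762): 762 + j1 → |·| = √(762²+1²) = √580645 ≈ 762, ∠ = arctan(1/762) ≈ 0.08°
|L| = 20 · 815.99 / 5.2651e+05 ≈ 0.030996
Gain = 20 log₁₀(0.030996) ≈ -30.17 dB
∠L = 45.10° − 26.84° = 18.26°

-30.2 dB, 18.3°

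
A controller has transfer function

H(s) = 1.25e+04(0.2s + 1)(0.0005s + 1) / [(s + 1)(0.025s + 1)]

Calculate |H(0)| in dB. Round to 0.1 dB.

81.9 dB

H(0) = 1.25e+04 · 1 / 1 = 12500
20 log₁₀(12500) ≈ 81.94 dB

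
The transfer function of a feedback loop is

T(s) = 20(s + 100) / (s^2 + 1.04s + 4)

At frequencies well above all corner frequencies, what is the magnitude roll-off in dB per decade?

Each pole contributes −20 dB/decade at high frequency; each zero contributes +20 dB/decade.
Net: 1 zero(s) − 2 pole(s) → -20 dB/decade.

-20 dB/decade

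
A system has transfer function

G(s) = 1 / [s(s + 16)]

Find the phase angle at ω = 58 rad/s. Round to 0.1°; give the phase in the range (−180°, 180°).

-164.6°

At s = jω = j58:
pole (s+16): 16 + j58 → |·| = √(16²+58²) = √3620 ≈ 60.166, ∠ = arctan(58/16) ≈ 74.58°
pole at origin: |s| = 58, ∠ = 90.00° (in denominator)
∠G = 0.00° − 164.58° = -164.58°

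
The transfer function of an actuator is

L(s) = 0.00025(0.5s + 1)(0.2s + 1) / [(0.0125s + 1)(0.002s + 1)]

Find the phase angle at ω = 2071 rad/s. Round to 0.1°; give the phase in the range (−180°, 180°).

At ω = 2071 rad/s:
zero (1 + j2071·0.5) = 1 + j1035.5 → |·| ≈ 1035.5, ∠ ≈ 89.94°
zero (1 + j2071·0.2) = 1 + j414.2 → |·| ≈ 414.2, ∠ ≈ 89.86°
pole (1 + j2071·0.0125) = 1 + j25.8875 → |·| ≈ 25.907, ∠ ≈ 87.79°
pole (1 + j2071·0.002) = 1 + j4.142 → |·| ≈ 4.261, ∠ ≈ 76.43°
∠L = (89.94° + 89.86°) − (87.79° + 76.43°) = 15.58°

15.6°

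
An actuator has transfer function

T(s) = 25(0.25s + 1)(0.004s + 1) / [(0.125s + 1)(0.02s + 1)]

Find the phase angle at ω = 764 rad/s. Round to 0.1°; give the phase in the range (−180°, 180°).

At ω = 764 rad/s:
zero (1 + j764·0.25) = 1 + j191 → |·| ≈ 191, ∠ ≈ 89.70°
zero (1 + j764·0.004) = 1 + j3.056 → |·| ≈ 3.2155, ∠ ≈ 71.88°
pole (1 + j764·0.125) = 1 + j95.5 → |·| ≈ 95.505, ∠ ≈ 89.40°
pole (1 + j764·0.02) = 1 + j15.28 → |·| ≈ 15.313, ∠ ≈ 86.26°
∠T = (89.70° + 71.88°) − (89.40° + 86.26°) = -14.08°

-14.1°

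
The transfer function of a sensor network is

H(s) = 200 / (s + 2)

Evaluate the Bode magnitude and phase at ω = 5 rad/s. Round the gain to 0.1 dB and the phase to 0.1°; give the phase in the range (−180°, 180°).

31.4 dB, -68.2°

Substitute s = j5:
Numerator: 200 = 200 + j0
Denominator: (j5) + 2 = 2 + j5
|N| = √(200² + 0²) ≈ 200, ∠N ≈ 0.00°
|D| = √(2² + 5²) ≈ 5.3852, ∠D ≈ 68.20°
|H| = 200 / 5.3852 ≈ 37.139
Gain = 20 log₁₀(37.139) ≈ 31.40 dB
∠H = 0.00° − 68.20° = -68.20°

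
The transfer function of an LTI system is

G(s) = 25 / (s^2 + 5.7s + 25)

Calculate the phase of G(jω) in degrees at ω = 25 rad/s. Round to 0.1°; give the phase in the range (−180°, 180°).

At s = jω = j25:
quadratic: (j25)² + 5.7·j25 + 25 = -600 + j142.5 → |·| ≈ 616.69, ∠ ≈ 166.64°
∠G = 0.00° − 166.64° = -166.64°

-166.6°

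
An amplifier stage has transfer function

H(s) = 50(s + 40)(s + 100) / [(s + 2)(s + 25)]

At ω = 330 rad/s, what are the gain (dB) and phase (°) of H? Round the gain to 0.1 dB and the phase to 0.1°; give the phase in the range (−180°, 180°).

At s = jω = j330:
zero (s+40): 40 + j330 → |·| = √(40²+330²) = √110500 ≈ 332.42, ∠ = arctan(330/40) ≈ 83.09°
zero (s+100): 100 + j330 → |·| = √(100²+330²) = √118900 ≈ 344.82, ∠ = arctan(330/100) ≈ 73.14°
pole (s+2): 2 + j330 → |·| = √(2²+330²) = √108904 ≈ 330.01, ∠ = arctan(330/2) ≈ 89.65°
pole (s+25): 25 + j330 → |·| = √(25²+330²) = √109525 ≈ 330.95, ∠ = arctan(330/25) ≈ 85.67°
|H| = 50 · 1.1463e+05 / 1.0922e+05 ≈ 52.477
Gain = 20 log₁₀(52.477) ≈ 34.40 dB
∠H = 156.23° − 175.32° = -19.09°

34.4 dB, -19.1°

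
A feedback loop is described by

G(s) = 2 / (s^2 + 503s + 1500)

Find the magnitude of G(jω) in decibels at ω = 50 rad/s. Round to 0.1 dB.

-82.0 dB

Substitute s = j50:
Numerator: 2 = 2 + j0
Denominator: (j50)^2 + 503(j50) + 1500 = -1000 + j25150
|N| = √(2² + 0²) ≈ 2, ∠N ≈ 0.00°
|D| = √(1000² + 25150²) ≈ 25170, ∠D ≈ 92.28°
|G| = 2 / 25170 ≈ 7.946e-05
Gain = 20 log₁₀(7.946e-05) ≈ -82.00 dB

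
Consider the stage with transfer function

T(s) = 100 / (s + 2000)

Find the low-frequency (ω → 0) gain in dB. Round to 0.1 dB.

-26.0 dB

T(0) = 100 / (2000) = 0.05
20 log₁₀(0.05) ≈ -26.02 dB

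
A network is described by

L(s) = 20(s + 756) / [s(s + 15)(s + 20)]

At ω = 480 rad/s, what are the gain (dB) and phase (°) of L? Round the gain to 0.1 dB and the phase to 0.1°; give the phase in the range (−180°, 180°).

-75.8 dB, 126.6°

At s = jω = j480:
zero (s+756): 756 + j480 → |·| = √(756²+480²) = √801936 ≈ 895.51, ∠ = arctan(480/756) ≈ 32.41°
pole (s+15): 15 + j480 → |·| = √(15²+480²) = √230625 ≈ 480.23, ∠ = arctan(480/15) ≈ 88.21°
pole (s+20): 20 + j480 → |·| = √(20²+480²) = √230800 ≈ 480.42, ∠ = arctan(480/20) ≈ 87.61°
pole at origin: |s| = 480, ∠ = 90.00° (in denominator)
|L| = 20 · 895.51 / 1.1074e+08 ≈ 0.00016173
Gain = 20 log₁₀(0.00016173) ≈ -75.82 dB
∠L = 32.41° − 265.82° = -233.41° ≡ 126.59° (principal value)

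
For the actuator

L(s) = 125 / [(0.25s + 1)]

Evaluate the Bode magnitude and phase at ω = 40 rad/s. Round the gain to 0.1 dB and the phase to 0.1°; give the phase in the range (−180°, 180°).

21.9 dB, -84.3°

At ω = 40 rad/s:
pole (1 + j40·0.25) = 1 + j10 → |·| ≈ 10.05, ∠ ≈ 84.29°
|L| = 125 · 1 / (10.05) ≈ 12.438
Gain = 20 log₁₀(12.438) ≈ 21.90 dB
∠L = (0°) − (84.29°) = -84.29°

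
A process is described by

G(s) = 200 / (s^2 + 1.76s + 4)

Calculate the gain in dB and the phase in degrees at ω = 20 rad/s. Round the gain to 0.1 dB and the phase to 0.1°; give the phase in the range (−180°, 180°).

At s = jω = j20:
quadratic: (j20)² + 1.76·j20 + 4 = -396 + j35.2 → |·| ≈ 397.56, ∠ ≈ 174.92°
|G| = 200 / 397.56 ≈ 0.50307
Gain = 20 log₁₀(0.50307) ≈ -5.97 dB
∠G = 0.00° − 174.92° = -174.92°

-6.0 dB, -174.9°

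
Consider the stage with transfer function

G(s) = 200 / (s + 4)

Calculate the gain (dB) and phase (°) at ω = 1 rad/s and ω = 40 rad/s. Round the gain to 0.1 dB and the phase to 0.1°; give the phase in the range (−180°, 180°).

ω = 1: 33.7 dB, -14.0°; ω = 40: 13.9 dB, -84.3°

At s = jω = j1:
pole (s+4): 4 + j1 → |·| = √(4²+1²) = √17 ≈ 4.1231, ∠ = arctan(1/4) ≈ 14.04°
|G| = 200 / 4.1231 ≈ 48.507
Gain = 20 log₁₀(48.507) ≈ 33.72 dB
∠G = 0.00° − 14.04° = -14.04°

At s = jω = j40:
pole (s+4): 4 + j40 → |·| = √(4²+40²) = √1616 ≈ 40.2, ∠ = arctan(40/4) ≈ 84.29°
|G| = 200 / 40.2 ≈ 4.9751
Gain = 20 log₁₀(4.9751) ≈ 13.94 dB
∠G = 0.00° − 84.29° = -84.29°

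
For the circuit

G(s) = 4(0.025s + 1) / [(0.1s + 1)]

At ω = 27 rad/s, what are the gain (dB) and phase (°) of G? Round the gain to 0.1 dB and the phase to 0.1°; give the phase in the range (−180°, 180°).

4.5 dB, -35.7°

At ω = 27 rad/s:
zero (1 + j27·0.025) = 1 + j0.675 → |·| ≈ 1.2065, ∠ ≈ 34.02°
pole (1 + j27·0.1) = 1 + j2.7 → |·| ≈ 2.8792, ∠ ≈ 69.68°
|G| = 4 · 1.2065 / (2.8792) ≈ 1.6762
Gain = 20 log₁₀(1.6762) ≈ 4.49 dB
∠G = (34.02°) − (69.68°) = -35.66°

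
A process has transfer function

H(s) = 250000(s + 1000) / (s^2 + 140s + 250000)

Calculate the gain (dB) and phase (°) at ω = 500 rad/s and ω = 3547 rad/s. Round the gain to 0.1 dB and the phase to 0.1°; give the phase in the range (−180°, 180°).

ω = 500: 72.0 dB, -63.4°; ω = 3547: 37.5 dB, -103.4°

At s = jω = j500:
zero (s+1000): 1000 + j500 → |·| = √(1000²+500²) = √1250000 ≈ 1118, ∠ = arctan(500/1000) ≈ 26.57°
quadratic: (j500)² + 140·j500 + 250000 = 0 + j70000 → |·| ≈ 70000, ∠ ≈ 90.00°
|H| = 250000 · 1118 / 70000 ≈ 3992.9
Gain = 20 log₁₀(3992.9) ≈ 72.03 dB
∠H = 26.57° − 90.00° = -63.43°

At s = jω = j3547:
zero (s+1000): 1000 + j3547 → |·| = √(1000²+3547²) = √13581209 ≈ 3685.3, ∠ = arctan(3547/1000) ≈ 74.26°
quadratic: (j3547)² + 140·j3547 + 250000 = -12331209 + j496580 → |·| ≈ 1.2341e+07, ∠ ≈ 177.69°
|H| = 250000 · 3685.3 / 1.2341e+07 ≈ 74.656
Gain = 20 log₁₀(74.656) ≈ 37.46 dB
∠H = 74.26° − 177.69° = -103.43°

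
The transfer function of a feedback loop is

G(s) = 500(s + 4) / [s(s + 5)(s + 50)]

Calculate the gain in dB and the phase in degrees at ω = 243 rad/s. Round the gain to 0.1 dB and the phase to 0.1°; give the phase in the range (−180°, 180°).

-41.6 dB, -168.1°

At s = jω = j243:
zero (s+4): 4 + j243 → |·| = √(4²+243²) = √59065 ≈ 243.03, ∠ = arctan(243/4) ≈ 89.06°
pole (s+5): 5 + j243 → |·| = √(5²+243²) = √59074 ≈ 243.05, ∠ = arctan(243/5) ≈ 88.82°
pole (s+50): 50 + j243 → |·| = √(50²+243²) = √61549 ≈ 248.09, ∠ = arctan(243/50) ≈ 78.37°
pole at origin: |s| = 243, ∠ = 90.00° (in denominator)
|G| = 500 · 243.03 / 1.4652e+07 ≈ 0.0082934
Gain = 20 log₁₀(0.0082934) ≈ -41.63 dB
∠G = 89.06° − 257.19° = -168.13°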